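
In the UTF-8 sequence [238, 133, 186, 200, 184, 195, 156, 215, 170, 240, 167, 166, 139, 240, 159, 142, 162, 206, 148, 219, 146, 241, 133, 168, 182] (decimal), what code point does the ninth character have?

U+45A36

Offset 0: leading byte 0xEE = 11101110 → 3-byte char #1 = EE 85 BA.
Offset 3: leading byte 0xC8 = 11001000 → 2-byte char #2 = C8 B8.
Offset 5: leading byte 0xC3 = 11000011 → 2-byte char #3 = C3 9C.
Offset 7: leading byte 0xD7 = 11010111 → 2-byte char #4 = D7 AA.
Offset 9: leading byte 0xF0 = 11110000 → 4-byte char #5 = F0 A7 A6 8B.
Offset 13: leading byte 0xF0 = 11110000 → 4-byte char #6 = F0 9F 8E A2.
Offset 17: leading byte 0xCE = 11001110 → 2-byte char #7 = CE 94.
Offset 19: leading byte 0xDB = 11011011 → 2-byte char #8 = DB 92.
Offset 21: leading byte 0xF1 = 11110001 → 4-byte char #9 = F1 85 A8 B6.
Leading byte 0xF1 = 11110001 matches 11110xxx → 4-byte sequence.
Byte 1: 0xF1 = 11110001, payload 001 (3 bits).
Byte 2: 0x85 = 10000101 (10xxxxxx ✓), payload 000101.
Byte 3: 0xA8 = 10101000 (10xxxxxx ✓), payload 101000.
Byte 4: 0xB6 = 10110110 (10xxxxxx ✓), payload 110110.
Concatenate: 001000101101000110110 = 0x45A36 (21 bits → U+45A36).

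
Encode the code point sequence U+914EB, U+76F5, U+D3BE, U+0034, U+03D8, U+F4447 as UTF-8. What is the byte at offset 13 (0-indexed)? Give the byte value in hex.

0xF3

U+914EB → 4-byte form F2 91 93 AB at offsets 0–3.
U+76F5 → 3-byte form E7 9B B5 at offsets 4–6.
U+D3BE → 3-byte form ED 8E BE at offsets 7–9.
U+0034 → 1-byte form 34 at offsets 10–10.
U+03D8 → 2-byte form CF 98 at offsets 11–12.
U+F4447 → 4-byte form F3 B4 91 87 at offsets 13–16.
Offset 13 falls in char 6's range; it's byte 1 of F3 B4 91 87 = 0xF3.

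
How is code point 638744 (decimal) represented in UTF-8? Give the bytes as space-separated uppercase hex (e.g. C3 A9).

U+9BF18 = 0x9BF18 = 638744 decimal. In range U+10000–U+10FFFF → 4-byte form: 11110xxx 10xxxxxx 10xxxxxx 10xxxxxx.
Binary (21 bits): 010011011111100011000.
Split 3+6+6+6: 010 | 011011 | 111100 | 011000.
Byte 1: 11110010 = 0xF2.
Byte 2: 10011011 = 0x9B.
Byte 3: 10111100 = 0xBC.
Byte 4: 10011000 = 0x98.

F2 9B BC 98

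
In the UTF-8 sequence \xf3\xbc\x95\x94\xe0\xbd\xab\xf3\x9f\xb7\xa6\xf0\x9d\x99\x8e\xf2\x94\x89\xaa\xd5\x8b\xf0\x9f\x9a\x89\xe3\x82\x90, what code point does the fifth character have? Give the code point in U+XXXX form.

Offset 0: leading byte 0xF3 = 11110011 → 4-byte char #1 = F3 BC 95 94.
Offset 4: leading byte 0xE0 = 11100000 → 3-byte char #2 = E0 BD AB.
Offset 7: leading byte 0xF3 = 11110011 → 4-byte char #3 = F3 9F B7 A6.
Offset 11: leading byte 0xF0 = 11110000 → 4-byte char #4 = F0 9D 99 8E.
Offset 15: leading byte 0xF2 = 11110010 → 4-byte char #5 = F2 94 89 AA.
Leading byte 0xF2 = 11110010 matches 11110xxx → 4-byte sequence.
Byte 1: 0xF2 = 11110010, payload 010 (3 bits).
Byte 2: 0x94 = 10010100 (10xxxxxx ✓), payload 010100.
Byte 3: 0x89 = 10001001 (10xxxxxx ✓), payload 001001.
Byte 4: 0xAA = 10101010 (10xxxxxx ✓), payload 101010.
Concatenate: 010010100001001101010 = 0x9426A (21 bits → U+9426A).

U+9426A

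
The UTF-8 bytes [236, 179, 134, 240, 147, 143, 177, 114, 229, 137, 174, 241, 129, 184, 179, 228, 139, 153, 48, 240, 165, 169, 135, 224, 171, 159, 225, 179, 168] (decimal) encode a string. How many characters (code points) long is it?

Byte at offset 0: 0xEC = 11101100 → 3-byte char (#1). Advance 3.
Byte at offset 3: 0xF0 = 11110000 → 4-byte char (#2). Advance 4.
Byte at offset 7: 0x72 = 01110010 → 1-byte char (#3). Advance 1.
Byte at offset 8: 0xE5 = 11100101 → 3-byte char (#4). Advance 3.
Byte at offset 11: 0xF1 = 11110001 → 4-byte char (#5). Advance 4.
Byte at offset 15: 0xE4 = 11100100 → 3-byte char (#6). Advance 3.
Byte at offset 18: 0x30 = 00110000 → 1-byte char (#7). Advance 1.
Byte at offset 19: 0xF0 = 11110000 → 4-byte char (#8). Advance 4.
Byte at offset 23: 0xE0 = 11100000 → 3-byte char (#9). Advance 3.
Byte at offset 26: 0xE1 = 11100001 → 3-byte char (#10). Advance 3.
Reached end at offset 29 after 10 code points.

10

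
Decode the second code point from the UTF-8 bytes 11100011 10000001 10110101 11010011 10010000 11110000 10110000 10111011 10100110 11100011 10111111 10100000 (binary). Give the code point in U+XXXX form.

U+04D0

Offset 0: leading byte 0xE3 = 11100011 → 3-byte char #1 = E3 81 B5.
Offset 3: leading byte 0xD3 = 11010011 → 2-byte char #2 = D3 90.
Leading byte 0xD3 = 11010011 matches 110xxxxx → 2-byte sequence.
Byte 1: 0xD3 = 11010011, payload 10011 (5 bits).
Byte 2: 0x90 = 10010000 (10xxxxxx ✓), payload 010000.
Concatenate: 10011010000 = 0x4D0 (11 bits → U+04D0).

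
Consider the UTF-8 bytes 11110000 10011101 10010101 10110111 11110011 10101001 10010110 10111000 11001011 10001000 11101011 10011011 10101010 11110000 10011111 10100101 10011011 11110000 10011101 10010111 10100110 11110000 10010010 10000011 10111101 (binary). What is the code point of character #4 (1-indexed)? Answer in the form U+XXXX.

U+B6EA

Offset 0: leading byte 0xF0 = 11110000 → 4-byte char #1 = F0 9D 95 B7.
Offset 4: leading byte 0xF3 = 11110011 → 4-byte char #2 = F3 A9 96 B8.
Offset 8: leading byte 0xCB = 11001011 → 2-byte char #3 = CB 88.
Offset 10: leading byte 0xEB = 11101011 → 3-byte char #4 = EB 9B AA.
Leading byte 0xEB = 11101011 matches 1110xxxx → 3-byte sequence.
Byte 1: 0xEB = 11101011, payload 1011 (4 bits).
Byte 2: 0x9B = 10011011 (10xxxxxx ✓), payload 011011.
Byte 3: 0xAA = 10101010 (10xxxxxx ✓), payload 101010.
Concatenate: 1011011011101010 = 0xB6EA (16 bits → U+B6EA).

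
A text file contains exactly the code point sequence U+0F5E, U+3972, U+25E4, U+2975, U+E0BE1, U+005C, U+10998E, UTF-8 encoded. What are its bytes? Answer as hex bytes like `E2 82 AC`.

U+0F5E: 3-byte form → E0 BD 9E.
U+3972: 3-byte form → E3 A5 B2.
U+25E4: 3-byte form → E2 97 A4.
U+2975: 3-byte form → E2 A5 B5.
U+E0BE1: 4-byte form → F3 A0 AF A1.
U+005C: 1-byte form → 5C.
U+10998E: 4-byte form → F4 89 A6 8E.
Concatenated (21 bytes): E0 BD 9E E3 A5 B2 E2 97 A4 E2 A5 B5 F3 A0 AF A1 5C F4 89 A6 8E.

E0 BD 9E E3 A5 B2 E2 97 A4 E2 A5 B5 F3 A0 AF A1 5C F4 89 A6 8E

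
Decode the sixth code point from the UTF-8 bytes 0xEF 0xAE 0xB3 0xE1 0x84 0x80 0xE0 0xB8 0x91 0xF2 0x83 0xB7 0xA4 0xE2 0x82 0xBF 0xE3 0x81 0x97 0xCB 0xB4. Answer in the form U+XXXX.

Offset 0: leading byte 0xEF = 11101111 → 3-byte char #1 = EF AE B3.
Offset 3: leading byte 0xE1 = 11100001 → 3-byte char #2 = E1 84 80.
Offset 6: leading byte 0xE0 = 11100000 → 3-byte char #3 = E0 B8 91.
Offset 9: leading byte 0xF2 = 11110010 → 4-byte char #4 = F2 83 B7 A4.
Offset 13: leading byte 0xE2 = 11100010 → 3-byte char #5 = E2 82 BF.
Offset 16: leading byte 0xE3 = 11100011 → 3-byte char #6 = E3 81 97.
Leading byte 0xE3 = 11100011 matches 1110xxxx → 3-byte sequence.
Byte 1: 0xE3 = 11100011, payload 0011 (4 bits).
Byte 2: 0x81 = 10000001 (10xxxxxx ✓), payload 000001.
Byte 3: 0x97 = 10010111 (10xxxxxx ✓), payload 010111.
Concatenate: 0011000001010111 = 0x3057 (16 bits → U+3057).

U+3057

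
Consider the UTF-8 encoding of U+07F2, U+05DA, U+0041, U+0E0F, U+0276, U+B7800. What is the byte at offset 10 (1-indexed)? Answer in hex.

1-indexed offset 10 is 0-indexed offset 9.
U+07F2 → 2-byte form DF B2 at offsets 0–1.
U+05DA → 2-byte form D7 9A at offsets 2–3.
U+0041 → 1-byte form 41 at offsets 4–4.
U+0E0F → 3-byte form E0 B8 8F at offsets 5–7.
U+0276 → 2-byte form C9 B6 at offsets 8–9.
Offset 9 falls in char 5's range; it's byte 2 of C9 B6 = 0xB6.

0xB6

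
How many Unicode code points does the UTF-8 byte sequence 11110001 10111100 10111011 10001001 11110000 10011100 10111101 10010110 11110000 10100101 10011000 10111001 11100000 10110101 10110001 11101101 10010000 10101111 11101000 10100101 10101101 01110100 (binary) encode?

7

Byte at offset 0: 0xF1 = 11110001 → 4-byte char (#1). Advance 4.
Byte at offset 4: 0xF0 = 11110000 → 4-byte char (#2). Advance 4.
Byte at offset 8: 0xF0 = 11110000 → 4-byte char (#3). Advance 4.
Byte at offset 12: 0xE0 = 11100000 → 3-byte char (#4). Advance 3.
Byte at offset 15: 0xED = 11101101 → 3-byte char (#5). Advance 3.
Byte at offset 18: 0xE8 = 11101000 → 3-byte char (#6). Advance 3.
Byte at offset 21: 0x74 = 01110100 → 1-byte char (#7). Advance 1.
Reached end at offset 22 after 7 code points.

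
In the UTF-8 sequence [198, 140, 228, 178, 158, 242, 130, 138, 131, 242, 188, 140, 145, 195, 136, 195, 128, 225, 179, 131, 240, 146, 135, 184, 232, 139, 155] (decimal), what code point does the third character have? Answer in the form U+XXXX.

Offset 0: leading byte 0xC6 = 11000110 → 2-byte char #1 = C6 8C.
Offset 2: leading byte 0xE4 = 11100100 → 3-byte char #2 = E4 B2 9E.
Offset 5: leading byte 0xF2 = 11110010 → 4-byte char #3 = F2 82 8A 83.
Leading byte 0xF2 = 11110010 matches 11110xxx → 4-byte sequence.
Byte 1: 0xF2 = 11110010, payload 010 (3 bits).
Byte 2: 0x82 = 10000010 (10xxxxxx ✓), payload 000010.
Byte 3: 0x8A = 10001010 (10xxxxxx ✓), payload 001010.
Byte 4: 0x83 = 10000011 (10xxxxxx ✓), payload 000011.
Concatenate: 010000010001010000011 = 0x82283 (21 bits → U+82283).

U+82283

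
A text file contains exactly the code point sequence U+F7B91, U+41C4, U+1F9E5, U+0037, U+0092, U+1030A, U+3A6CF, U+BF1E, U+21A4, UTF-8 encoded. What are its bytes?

U+F7B91: 4-byte form → F3 B7 AE 91.
U+41C4: 3-byte form → E4 87 84.
U+1F9E5: 4-byte form → F0 9F A7 A5.
U+0037: 1-byte form → 37.
U+0092: 2-byte form → C2 92.
U+1030A: 4-byte form → F0 90 8C 8A.
U+3A6CF: 4-byte form → F0 BA 9B 8F.
U+BF1E: 3-byte form → EB BC 9E.
U+21A4: 3-byte form → E2 86 A4.
Concatenated (28 bytes): F3 B7 AE 91 E4 87 84 F0 9F A7 A5 37 C2 92 F0 90 8C 8A F0 BA 9B 8F EB BC 9E E2 86 A4.

F3 B7 AE 91 E4 87 84 F0 9F A7 A5 37 C2 92 F0 90 8C 8A F0 BA 9B 8F EB BC 9E E2 86 A4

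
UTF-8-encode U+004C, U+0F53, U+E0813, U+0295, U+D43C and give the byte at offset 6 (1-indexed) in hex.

0xA0

1-indexed offset 6 is 0-indexed offset 5.
U+004C → 1-byte form 4C at offsets 0–0.
U+0F53 → 3-byte form E0 BD 93 at offsets 1–3.
U+E0813 → 4-byte form F3 A0 A0 93 at offsets 4–7.
Offset 5 falls in char 3's range; it's byte 2 of F3 A0 A0 93 = 0xA0.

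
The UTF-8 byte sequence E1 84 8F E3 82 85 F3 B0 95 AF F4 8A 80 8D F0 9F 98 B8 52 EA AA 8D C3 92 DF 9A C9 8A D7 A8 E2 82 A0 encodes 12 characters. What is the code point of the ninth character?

Offset 0: leading byte 0xE1 = 11100001 → 3-byte char #1 = E1 84 8F.
Offset 3: leading byte 0xE3 = 11100011 → 3-byte char #2 = E3 82 85.
Offset 6: leading byte 0xF3 = 11110011 → 4-byte char #3 = F3 B0 95 AF.
Offset 10: leading byte 0xF4 = 11110100 → 4-byte char #4 = F4 8A 80 8D.
Offset 14: leading byte 0xF0 = 11110000 → 4-byte char #5 = F0 9F 98 B8.
Offset 18: leading byte 0x52 = 01010010 → 1-byte char #6 = 52.
Offset 19: leading byte 0xEA = 11101010 → 3-byte char #7 = EA AA 8D.
Offset 22: leading byte 0xC3 = 11000011 → 2-byte char #8 = C3 92.
Offset 24: leading byte 0xDF = 11011111 → 2-byte char #9 = DF 9A.
Leading byte 0xDF = 11011111 matches 110xxxxx → 2-byte sequence.
Byte 1: 0xDF = 11011111, payload 11111 (5 bits).
Byte 2: 0x9A = 10011010 (10xxxxxx ✓), payload 011010.
Concatenate: 11111011010 = 0x7DA (11 bits → U+07DA).

U+07DA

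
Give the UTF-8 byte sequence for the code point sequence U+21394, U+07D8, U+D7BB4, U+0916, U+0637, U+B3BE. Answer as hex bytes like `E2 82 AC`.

U+21394: 4-byte form → F0 A1 8E 94.
U+07D8: 2-byte form → DF 98.
U+D7BB4: 4-byte form → F3 97 AE B4.
U+0916: 3-byte form → E0 A4 96.
U+0637: 2-byte form → D8 B7.
U+B3BE: 3-byte form → EB 8E BE.
Concatenated (18 bytes): F0 A1 8E 94 DF 98 F3 97 AE B4 E0 A4 96 D8 B7 EB 8E BE.

F0 A1 8E 94 DF 98 F3 97 AE B4 E0 A4 96 D8 B7 EB 8E BE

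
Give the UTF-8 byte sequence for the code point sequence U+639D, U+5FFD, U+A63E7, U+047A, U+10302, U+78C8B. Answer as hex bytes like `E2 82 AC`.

E6 8E 9D E5 BF BD F2 A6 8F A7 D1 BA F0 90 8C 82 F1 B8 B2 8B

U+639D: 3-byte form → E6 8E 9D.
U+5FFD: 3-byte form → E5 BF BD.
U+A63E7: 4-byte form → F2 A6 8F A7.
U+047A: 2-byte form → D1 BA.
U+10302: 4-byte form → F0 90 8C 82.
U+78C8B: 4-byte form → F1 B8 B2 8B.
Concatenated (20 bytes): E6 8E 9D E5 BF BD F2 A6 8F A7 D1 BA F0 90 8C 82 F1 B8 B2 8B.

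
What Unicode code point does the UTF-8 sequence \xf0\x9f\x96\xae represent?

Leading byte 0xF0 = 11110000 matches 11110xxx → 4-byte sequence.
Byte 1: 0xF0 = 11110000, payload 000 (3 bits).
Byte 2: 0x9F = 10011111 (10xxxxxx ✓), payload 011111.
Byte 3: 0x96 = 10010110 (10xxxxxx ✓), payload 010110.
Byte 4: 0xAE = 10101110 (10xxxxxx ✓), payload 101110.
Concatenate: 000011111010110101110 = 0x1F5AE (21 bits → U+1F5AE).

U+1F5AE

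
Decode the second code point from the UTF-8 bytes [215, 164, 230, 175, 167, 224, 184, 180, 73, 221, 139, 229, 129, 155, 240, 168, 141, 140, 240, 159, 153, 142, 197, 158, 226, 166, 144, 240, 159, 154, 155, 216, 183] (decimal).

U+6BE7

Offset 0: leading byte 0xD7 = 11010111 → 2-byte char #1 = D7 A4.
Offset 2: leading byte 0xE6 = 11100110 → 3-byte char #2 = E6 AF A7.
Leading byte 0xE6 = 11100110 matches 1110xxxx → 3-byte sequence.
Byte 1: 0xE6 = 11100110, payload 0110 (4 bits).
Byte 2: 0xAF = 10101111 (10xxxxxx ✓), payload 101111.
Byte 3: 0xA7 = 10100111 (10xxxxxx ✓), payload 100111.
Concatenate: 0110101111100111 = 0x6BE7 (16 bits → U+6BE7).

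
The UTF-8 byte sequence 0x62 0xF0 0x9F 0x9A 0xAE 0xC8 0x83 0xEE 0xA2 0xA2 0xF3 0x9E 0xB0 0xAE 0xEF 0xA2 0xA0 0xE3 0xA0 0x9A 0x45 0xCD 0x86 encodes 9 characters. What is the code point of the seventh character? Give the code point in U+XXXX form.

U+381A

Offset 0: leading byte 0x62 = 01100010 → 1-byte char #1 = 62.
Offset 1: leading byte 0xF0 = 11110000 → 4-byte char #2 = F0 9F 9A AE.
Offset 5: leading byte 0xC8 = 11001000 → 2-byte char #3 = C8 83.
Offset 7: leading byte 0xEE = 11101110 → 3-byte char #4 = EE A2 A2.
Offset 10: leading byte 0xF3 = 11110011 → 4-byte char #5 = F3 9E B0 AE.
Offset 14: leading byte 0xEF = 11101111 → 3-byte char #6 = EF A2 A0.
Offset 17: leading byte 0xE3 = 11100011 → 3-byte char #7 = E3 A0 9A.
Leading byte 0xE3 = 11100011 matches 1110xxxx → 3-byte sequence.
Byte 1: 0xE3 = 11100011, payload 0011 (4 bits).
Byte 2: 0xA0 = 10100000 (10xxxxxx ✓), payload 100000.
Byte 3: 0x9A = 10011010 (10xxxxxx ✓), payload 011010.
Concatenate: 0011100000011010 = 0x381A (16 bits → U+381A).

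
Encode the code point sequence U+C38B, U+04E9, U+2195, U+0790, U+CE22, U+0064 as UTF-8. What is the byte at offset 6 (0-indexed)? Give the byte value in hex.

0x86

U+C38B → 3-byte form EC 8E 8B at offsets 0–2.
U+04E9 → 2-byte form D3 A9 at offsets 3–4.
U+2195 → 3-byte form E2 86 95 at offsets 5–7.
Offset 6 falls in char 3's range; it's byte 2 of E2 86 95 = 0x86.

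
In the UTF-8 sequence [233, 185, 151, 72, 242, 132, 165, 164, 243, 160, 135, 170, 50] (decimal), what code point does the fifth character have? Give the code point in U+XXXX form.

U+0032

Offset 0: leading byte 0xE9 = 11101001 → 3-byte char #1 = E9 B9 97.
Offset 3: leading byte 0x48 = 01001000 → 1-byte char #2 = 48.
Offset 4: leading byte 0xF2 = 11110010 → 4-byte char #3 = F2 84 A5 A4.
Offset 8: leading byte 0xF3 = 11110011 → 4-byte char #4 = F3 A0 87 AA.
Offset 12: leading byte 0x32 = 00110010 → 1-byte char #5 = 32.
Leading byte 0x32 = 00110010 matches 0xxxxxxx → 1-byte sequence.
Byte 1: 0x32 = 00110010, payload 0110010 (7 bits).
Concatenate: 0110010 = 0x32 (7 bits → U+0032).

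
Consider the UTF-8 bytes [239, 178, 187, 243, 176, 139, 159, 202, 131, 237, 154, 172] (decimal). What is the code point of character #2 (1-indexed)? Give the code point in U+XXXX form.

U+F02DF

Offset 0: leading byte 0xEF = 11101111 → 3-byte char #1 = EF B2 BB.
Offset 3: leading byte 0xF3 = 11110011 → 4-byte char #2 = F3 B0 8B 9F.
Leading byte 0xF3 = 11110011 matches 11110xxx → 4-byte sequence.
Byte 1: 0xF3 = 11110011, payload 011 (3 bits).
Byte 2: 0xB0 = 10110000 (10xxxxxx ✓), payload 110000.
Byte 3: 0x8B = 10001011 (10xxxxxx ✓), payload 001011.
Byte 4: 0x9F = 10011111 (10xxxxxx ✓), payload 011111.
Concatenate: 011110000001011011111 = 0xF02DF (21 bits → U+F02DF).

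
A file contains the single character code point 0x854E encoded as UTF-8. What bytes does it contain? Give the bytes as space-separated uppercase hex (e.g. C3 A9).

U+854E = 0x854E = 34126 decimal. In range U+0800–U+FFFF → 3-byte form: 1110xxxx 10xxxxxx 10xxxxxx.
Binary (16 bits): 1000010101001110.
Split 4+6+6: 1000 | 010101 | 001110.
Byte 1: 11101000 = 0xE8.
Byte 2: 10010101 = 0x95.
Byte 3: 10001110 = 0x8E.

E8 95 8E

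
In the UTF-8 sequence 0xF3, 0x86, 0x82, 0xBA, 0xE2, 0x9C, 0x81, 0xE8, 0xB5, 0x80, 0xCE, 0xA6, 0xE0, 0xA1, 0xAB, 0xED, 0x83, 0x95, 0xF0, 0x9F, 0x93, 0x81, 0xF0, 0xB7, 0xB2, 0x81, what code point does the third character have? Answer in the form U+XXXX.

U+8D40

Offset 0: leading byte 0xF3 = 11110011 → 4-byte char #1 = F3 86 82 BA.
Offset 4: leading byte 0xE2 = 11100010 → 3-byte char #2 = E2 9C 81.
Offset 7: leading byte 0xE8 = 11101000 → 3-byte char #3 = E8 B5 80.
Leading byte 0xE8 = 11101000 matches 1110xxxx → 3-byte sequence.
Byte 1: 0xE8 = 11101000, payload 1000 (4 bits).
Byte 2: 0xB5 = 10110101 (10xxxxxx ✓), payload 110101.
Byte 3: 0x80 = 10000000 (10xxxxxx ✓), payload 000000.
Concatenate: 1000110101000000 = 0x8D40 (16 bits → U+8D40).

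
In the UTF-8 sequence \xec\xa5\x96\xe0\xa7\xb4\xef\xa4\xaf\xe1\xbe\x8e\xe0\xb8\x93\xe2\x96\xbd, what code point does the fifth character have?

Offset 0: leading byte 0xEC = 11101100 → 3-byte char #1 = EC A5 96.
Offset 3: leading byte 0xE0 = 11100000 → 3-byte char #2 = E0 A7 B4.
Offset 6: leading byte 0xEF = 11101111 → 3-byte char #3 = EF A4 AF.
Offset 9: leading byte 0xE1 = 11100001 → 3-byte char #4 = E1 BE 8E.
Offset 12: leading byte 0xE0 = 11100000 → 3-byte char #5 = E0 B8 93.
Leading byte 0xE0 = 11100000 matches 1110xxxx → 3-byte sequence.
Byte 1: 0xE0 = 11100000, payload 0000 (4 bits).
Byte 2: 0xB8 = 10111000 (10xxxxxx ✓), payload 111000.
Byte 3: 0x93 = 10010011 (10xxxxxx ✓), payload 010011.
Concatenate: 0000111000010011 = 0xE13 (16 bits → U+0E13).

U+0E13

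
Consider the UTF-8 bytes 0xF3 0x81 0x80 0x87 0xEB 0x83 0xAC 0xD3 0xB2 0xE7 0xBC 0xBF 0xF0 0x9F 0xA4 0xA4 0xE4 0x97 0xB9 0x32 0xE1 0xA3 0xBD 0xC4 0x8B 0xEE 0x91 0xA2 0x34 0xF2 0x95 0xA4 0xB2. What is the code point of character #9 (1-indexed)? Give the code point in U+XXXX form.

U+010B

Offset 0: leading byte 0xF3 = 11110011 → 4-byte char #1 = F3 81 80 87.
Offset 4: leading byte 0xEB = 11101011 → 3-byte char #2 = EB 83 AC.
Offset 7: leading byte 0xD3 = 11010011 → 2-byte char #3 = D3 B2.
Offset 9: leading byte 0xE7 = 11100111 → 3-byte char #4 = E7 BC BF.
Offset 12: leading byte 0xF0 = 11110000 → 4-byte char #5 = F0 9F A4 A4.
Offset 16: leading byte 0xE4 = 11100100 → 3-byte char #6 = E4 97 B9.
Offset 19: leading byte 0x32 = 00110010 → 1-byte char #7 = 32.
Offset 20: leading byte 0xE1 = 11100001 → 3-byte char #8 = E1 A3 BD.
Offset 23: leading byte 0xC4 = 11000100 → 2-byte char #9 = C4 8B.
Leading byte 0xC4 = 11000100 matches 110xxxxx → 2-byte sequence.
Byte 1: 0xC4 = 11000100, payload 00100 (5 bits).
Byte 2: 0x8B = 10001011 (10xxxxxx ✓), payload 001011.
Concatenate: 00100001011 = 0x10B (11 bits → U+010B).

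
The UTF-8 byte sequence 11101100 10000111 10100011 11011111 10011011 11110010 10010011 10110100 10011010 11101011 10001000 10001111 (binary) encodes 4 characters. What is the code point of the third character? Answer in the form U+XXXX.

Offset 0: leading byte 0xEC = 11101100 → 3-byte char #1 = EC 87 A3.
Offset 3: leading byte 0xDF = 11011111 → 2-byte char #2 = DF 9B.
Offset 5: leading byte 0xF2 = 11110010 → 4-byte char #3 = F2 93 B4 9A.
Leading byte 0xF2 = 11110010 matches 11110xxx → 4-byte sequence.
Byte 1: 0xF2 = 11110010, payload 010 (3 bits).
Byte 2: 0x93 = 10010011 (10xxxxxx ✓), payload 010011.
Byte 3: 0xB4 = 10110100 (10xxxxxx ✓), payload 110100.
Byte 4: 0x9A = 10011010 (10xxxxxx ✓), payload 011010.
Concatenate: 010010011110100011010 = 0x93D1A (21 bits → U+93D1A).

U+93D1A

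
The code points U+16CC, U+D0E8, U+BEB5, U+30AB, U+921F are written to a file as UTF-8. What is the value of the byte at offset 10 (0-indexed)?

0x82

U+16CC → 3-byte form E1 9B 8C at offsets 0–2.
U+D0E8 → 3-byte form ED 83 A8 at offsets 3–5.
U+BEB5 → 3-byte form EB BA B5 at offsets 6–8.
U+30AB → 3-byte form E3 82 AB at offsets 9–11.
Offset 10 falls in char 4's range; it's byte 2 of E3 82 AB = 0x82.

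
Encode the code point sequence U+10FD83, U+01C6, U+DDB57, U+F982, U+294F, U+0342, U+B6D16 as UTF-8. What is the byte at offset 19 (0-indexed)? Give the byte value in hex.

U+10FD83 → 4-byte form F4 8F B6 83 at offsets 0–3.
U+01C6 → 2-byte form C7 86 at offsets 4–5.
U+DDB57 → 4-byte form F3 9D AD 97 at offsets 6–9.
U+F982 → 3-byte form EF A6 82 at offsets 10–12.
U+294F → 3-byte form E2 A5 8F at offsets 13–15.
U+0342 → 2-byte form CD 82 at offsets 16–17.
U+B6D16 → 4-byte form F2 B6 B4 96 at offsets 18–21.
Offset 19 falls in char 7's range; it's byte 2 of F2 B6 B4 96 = 0xB6.

0xB6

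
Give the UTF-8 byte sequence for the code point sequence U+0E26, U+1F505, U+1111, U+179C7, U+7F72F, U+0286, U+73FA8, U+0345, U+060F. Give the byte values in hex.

U+0E26: 3-byte form → E0 B8 A6.
U+1F505: 4-byte form → F0 9F 94 85.
U+1111: 3-byte form → E1 84 91.
U+179C7: 4-byte form → F0 97 A7 87.
U+7F72F: 4-byte form → F1 BF 9C AF.
U+0286: 2-byte form → CA 86.
U+73FA8: 4-byte form → F1 B3 BE A8.
U+0345: 2-byte form → CD 85.
U+060F: 2-byte form → D8 8F.
Concatenated (28 bytes): E0 B8 A6 F0 9F 94 85 E1 84 91 F0 97 A7 87 F1 BF 9C AF CA 86 F1 B3 BE A8 CD 85 D8 8F.

E0 B8 A6 F0 9F 94 85 E1 84 91 F0 97 A7 87 F1 BF 9C AF CA 86 F1 B3 BE A8 CD 85 D8 8F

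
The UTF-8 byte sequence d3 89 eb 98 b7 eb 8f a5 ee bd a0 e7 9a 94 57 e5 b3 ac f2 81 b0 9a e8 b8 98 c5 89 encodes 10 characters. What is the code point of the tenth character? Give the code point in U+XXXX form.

U+0149

Offset 0: leading byte 0xD3 = 11010011 → 2-byte char #1 = D3 89.
Offset 2: leading byte 0xEB = 11101011 → 3-byte char #2 = EB 98 B7.
Offset 5: leading byte 0xEB = 11101011 → 3-byte char #3 = EB 8F A5.
Offset 8: leading byte 0xEE = 11101110 → 3-byte char #4 = EE BD A0.
Offset 11: leading byte 0xE7 = 11100111 → 3-byte char #5 = E7 9A 94.
Offset 14: leading byte 0x57 = 01010111 → 1-byte char #6 = 57.
Offset 15: leading byte 0xE5 = 11100101 → 3-byte char #7 = E5 B3 AC.
Offset 18: leading byte 0xF2 = 11110010 → 4-byte char #8 = F2 81 B0 9A.
Offset 22: leading byte 0xE8 = 11101000 → 3-byte char #9 = E8 B8 98.
Offset 25: leading byte 0xC5 = 11000101 → 2-byte char #10 = C5 89.
Leading byte 0xC5 = 11000101 matches 110xxxxx → 2-byte sequence.
Byte 1: 0xC5 = 11000101, payload 00101 (5 bits).
Byte 2: 0x89 = 10001001 (10xxxxxx ✓), payload 001001.
Concatenate: 00101001001 = 0x149 (11 bits → U+0149).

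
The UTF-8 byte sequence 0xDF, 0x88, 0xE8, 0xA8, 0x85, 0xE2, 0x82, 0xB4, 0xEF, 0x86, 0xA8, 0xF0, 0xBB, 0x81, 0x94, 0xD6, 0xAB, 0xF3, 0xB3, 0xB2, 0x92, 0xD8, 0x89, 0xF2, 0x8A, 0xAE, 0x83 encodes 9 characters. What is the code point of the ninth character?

Offset 0: leading byte 0xDF = 11011111 → 2-byte char #1 = DF 88.
Offset 2: leading byte 0xE8 = 11101000 → 3-byte char #2 = E8 A8 85.
Offset 5: leading byte 0xE2 = 11100010 → 3-byte char #3 = E2 82 B4.
Offset 8: leading byte 0xEF = 11101111 → 3-byte char #4 = EF 86 A8.
Offset 11: leading byte 0xF0 = 11110000 → 4-byte char #5 = F0 BB 81 94.
Offset 15: leading byte 0xD6 = 11010110 → 2-byte char #6 = D6 AB.
Offset 17: leading byte 0xF3 = 11110011 → 4-byte char #7 = F3 B3 B2 92.
Offset 21: leading byte 0xD8 = 11011000 → 2-byte char #8 = D8 89.
Offset 23: leading byte 0xF2 = 11110010 → 4-byte char #9 = F2 8A AE 83.
Leading byte 0xF2 = 11110010 matches 11110xxx → 4-byte sequence.
Byte 1: 0xF2 = 11110010, payload 010 (3 bits).
Byte 2: 0x8A = 10001010 (10xxxxxx ✓), payload 001010.
Byte 3: 0xAE = 10101110 (10xxxxxx ✓), payload 101110.
Byte 4: 0x83 = 10000011 (10xxxxxx ✓), payload 000011.
Concatenate: 010001010101110000011 = 0x8AB83 (21 bits → U+8AB83).

U+8AB83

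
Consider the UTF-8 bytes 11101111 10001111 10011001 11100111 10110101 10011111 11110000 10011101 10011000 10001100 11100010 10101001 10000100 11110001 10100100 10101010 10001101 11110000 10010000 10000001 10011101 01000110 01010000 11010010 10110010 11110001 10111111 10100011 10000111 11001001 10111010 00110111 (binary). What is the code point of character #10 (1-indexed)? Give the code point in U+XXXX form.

Offset 0: leading byte 0xEF = 11101111 → 3-byte char #1 = EF 8F 99.
Offset 3: leading byte 0xE7 = 11100111 → 3-byte char #2 = E7 B5 9F.
Offset 6: leading byte 0xF0 = 11110000 → 4-byte char #3 = F0 9D 98 8C.
Offset 10: leading byte 0xE2 = 11100010 → 3-byte char #4 = E2 A9 84.
Offset 13: leading byte 0xF1 = 11110001 → 4-byte char #5 = F1 A4 AA 8D.
Offset 17: leading byte 0xF0 = 11110000 → 4-byte char #6 = F0 90 81 9D.
Offset 21: leading byte 0x46 = 01000110 → 1-byte char #7 = 46.
Offset 22: leading byte 0x50 = 01010000 → 1-byte char #8 = 50.
Offset 23: leading byte 0xD2 = 11010010 → 2-byte char #9 = D2 B2.
Offset 25: leading byte 0xF1 = 11110001 → 4-byte char #10 = F1 BF A3 87.
Leading byte 0xF1 = 11110001 matches 11110xxx → 4-byte sequence.
Byte 1: 0xF1 = 11110001, payload 001 (3 bits).
Byte 2: 0xBF = 10111111 (10xxxxxx ✓), payload 111111.
Byte 3: 0xA3 = 10100011 (10xxxxxx ✓), payload 100011.
Byte 4: 0x87 = 10000111 (10xxxxxx ✓), payload 000111.
Concatenate: 001111111100011000111 = 0x7F8C7 (21 bits → U+7F8C7).

U+7F8C7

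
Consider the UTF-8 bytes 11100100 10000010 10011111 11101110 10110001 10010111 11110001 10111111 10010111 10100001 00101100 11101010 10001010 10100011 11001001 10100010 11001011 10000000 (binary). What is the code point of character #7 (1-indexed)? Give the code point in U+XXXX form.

Offset 0: leading byte 0xE4 = 11100100 → 3-byte char #1 = E4 82 9F.
Offset 3: leading byte 0xEE = 11101110 → 3-byte char #2 = EE B1 97.
Offset 6: leading byte 0xF1 = 11110001 → 4-byte char #3 = F1 BF 97 A1.
Offset 10: leading byte 0x2C = 00101100 → 1-byte char #4 = 2C.
Offset 11: leading byte 0xEA = 11101010 → 3-byte char #5 = EA 8A A3.
Offset 14: leading byte 0xC9 = 11001001 → 2-byte char #6 = C9 A2.
Offset 16: leading byte 0xCB = 11001011 → 2-byte char #7 = CB 80.
Leading byte 0xCB = 11001011 matches 110xxxxx → 2-byte sequence.
Byte 1: 0xCB = 11001011, payload 01011 (5 bits).
Byte 2: 0x80 = 10000000 (10xxxxxx ✓), payload 000000.
Concatenate: 01011000000 = 0x2C0 (11 bits → U+02C0).

U+02C0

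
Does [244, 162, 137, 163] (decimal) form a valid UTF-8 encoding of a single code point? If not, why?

Leading byte 0xF4 = 11110100 → 4-byte form.
Payload = 0x122263, which exceeds U+10FFFF, the maximum Unicode code point. (Leading bytes F5–FF, or F4 followed by ≥ 0x90, are invalid.)

invalid (encodes a value above U+10FFFF)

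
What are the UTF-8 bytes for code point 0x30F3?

U+30F3 = 0x30F3 = 12531 decimal. In range U+0800–U+FFFF → 3-byte form: 1110xxxx 10xxxxxx 10xxxxxx.
Binary (16 bits): 0011000011110011.
Split 4+6+6: 0011 | 000011 | 110011.
Byte 1: 11100011 = 0xE3.
Byte 2: 10000011 = 0x83.
Byte 3: 10110011 = 0xB3.

E3 83 B3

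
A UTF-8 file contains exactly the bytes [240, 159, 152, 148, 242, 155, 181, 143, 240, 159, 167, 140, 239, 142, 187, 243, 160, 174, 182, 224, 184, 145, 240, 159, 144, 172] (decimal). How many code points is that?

7

Byte at offset 0: 0xF0 = 11110000 → 4-byte char (#1). Advance 4.
Byte at offset 4: 0xF2 = 11110010 → 4-byte char (#2). Advance 4.
Byte at offset 8: 0xF0 = 11110000 → 4-byte char (#3). Advance 4.
Byte at offset 12: 0xEF = 11101111 → 3-byte char (#4). Advance 3.
Byte at offset 15: 0xF3 = 11110011 → 4-byte char (#5). Advance 4.
Byte at offset 19: 0xE0 = 11100000 → 3-byte char (#6). Advance 3.
Byte at offset 22: 0xF0 = 11110000 → 4-byte char (#7). Advance 4.
Reached end at offset 26 after 7 code points.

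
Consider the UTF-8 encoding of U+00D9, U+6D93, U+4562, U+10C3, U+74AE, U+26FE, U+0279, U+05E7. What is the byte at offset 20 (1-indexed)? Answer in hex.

0xD7

1-indexed offset 20 is 0-indexed offset 19.
U+00D9 → 2-byte form C3 99 at offsets 0–1.
U+6D93 → 3-byte form E6 B6 93 at offsets 2–4.
U+4562 → 3-byte form E4 95 A2 at offsets 5–7.
U+10C3 → 3-byte form E1 83 83 at offsets 8–10.
U+74AE → 3-byte form E7 92 AE at offsets 11–13.
U+26FE → 3-byte form E2 9B BE at offsets 14–16.
U+0279 → 2-byte form C9 B9 at offsets 17–18.
U+05E7 → 2-byte form D7 A7 at offsets 19–20.
Offset 19 falls in char 8's range; it's byte 1 of D7 A7 = 0xD7.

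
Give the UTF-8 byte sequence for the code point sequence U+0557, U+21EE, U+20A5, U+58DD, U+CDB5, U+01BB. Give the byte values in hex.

D5 97 E2 87 AE E2 82 A5 E5 A3 9D EC B6 B5 C6 BB

U+0557: 2-byte form → D5 97.
U+21EE: 3-byte form → E2 87 AE.
U+20A5: 3-byte form → E2 82 A5.
U+58DD: 3-byte form → E5 A3 9D.
U+CDB5: 3-byte form → EC B6 B5.
U+01BB: 2-byte form → C6 BB.
Concatenated (16 bytes): D5 97 E2 87 AE E2 82 A5 E5 A3 9D EC B6 B5 C6 BB.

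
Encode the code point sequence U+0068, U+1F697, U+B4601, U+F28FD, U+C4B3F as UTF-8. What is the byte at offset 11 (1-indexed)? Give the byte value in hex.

0xB2

1-indexed offset 11 is 0-indexed offset 10.
U+0068 → 1-byte form 68 at offsets 0–0.
U+1F697 → 4-byte form F0 9F 9A 97 at offsets 1–4.
U+B4601 → 4-byte form F2 B4 98 81 at offsets 5–8.
U+F28FD → 4-byte form F3 B2 A3 BD at offsets 9–12.
Offset 10 falls in char 4's range; it's byte 2 of F3 B2 A3 BD = 0xB2.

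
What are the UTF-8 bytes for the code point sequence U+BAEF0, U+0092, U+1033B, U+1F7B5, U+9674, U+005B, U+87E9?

F2 BA BB B0 C2 92 F0 90 8C BB F0 9F 9E B5 E9 99 B4 5B E8 9F A9

U+BAEF0: 4-byte form → F2 BA BB B0.
U+0092: 2-byte form → C2 92.
U+1033B: 4-byte form → F0 90 8C BB.
U+1F7B5: 4-byte form → F0 9F 9E B5.
U+9674: 3-byte form → E9 99 B4.
U+005B: 1-byte form → 5B.
U+87E9: 3-byte form → E8 9F A9.
Concatenated (21 bytes): F2 BA BB B0 C2 92 F0 90 8C BB F0 9F 9E B5 E9 99 B4 5B E8 9F A9.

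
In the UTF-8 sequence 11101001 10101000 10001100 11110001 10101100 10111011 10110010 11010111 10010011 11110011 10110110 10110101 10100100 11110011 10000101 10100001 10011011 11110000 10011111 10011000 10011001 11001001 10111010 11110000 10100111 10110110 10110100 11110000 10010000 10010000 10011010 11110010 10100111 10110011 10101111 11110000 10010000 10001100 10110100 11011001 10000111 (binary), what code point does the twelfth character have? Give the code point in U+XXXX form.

Offset 0: leading byte 0xE9 = 11101001 → 3-byte char #1 = E9 A8 8C.
Offset 3: leading byte 0xF1 = 11110001 → 4-byte char #2 = F1 AC BB B2.
Offset 7: leading byte 0xD7 = 11010111 → 2-byte char #3 = D7 93.
Offset 9: leading byte 0xF3 = 11110011 → 4-byte char #4 = F3 B6 B5 A4.
Offset 13: leading byte 0xF3 = 11110011 → 4-byte char #5 = F3 85 A1 9B.
Offset 17: leading byte 0xF0 = 11110000 → 4-byte char #6 = F0 9F 98 99.
Offset 21: leading byte 0xC9 = 11001001 → 2-byte char #7 = C9 BA.
Offset 23: leading byte 0xF0 = 11110000 → 4-byte char #8 = F0 A7 B6 B4.
Offset 27: leading byte 0xF0 = 11110000 → 4-byte char #9 = F0 90 90 9A.
Offset 31: leading byte 0xF2 = 11110010 → 4-byte char #10 = F2 A7 B3 AF.
Offset 35: leading byte 0xF0 = 11110000 → 4-byte char #11 = F0 90 8C B4.
Offset 39: leading byte 0xD9 = 11011001 → 2-byte char #12 = D9 87.
Leading byte 0xD9 = 11011001 matches 110xxxxx → 2-byte sequence.
Byte 1: 0xD9 = 11011001, payload 11001 (5 bits).
Byte 2: 0x87 = 10000111 (10xxxxxx ✓), payload 000111.
Concatenate: 11001000111 = 0x647 (11 bits → U+0647).

U+0647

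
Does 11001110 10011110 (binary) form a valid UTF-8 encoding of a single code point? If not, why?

Leading byte 0xCE = 11001110 → 2-byte form.
Continuation bytes 0x9E=10011110 all match 10xxxxxx.
Decoded value 0x39E is ≥ 0x80 (shortest form) and not a surrogate.

valid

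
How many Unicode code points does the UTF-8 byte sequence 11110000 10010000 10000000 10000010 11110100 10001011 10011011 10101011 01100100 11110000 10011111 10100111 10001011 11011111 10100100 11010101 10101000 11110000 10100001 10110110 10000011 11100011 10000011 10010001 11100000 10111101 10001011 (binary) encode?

9

Byte at offset 0: 0xF0 = 11110000 → 4-byte char (#1). Advance 4.
Byte at offset 4: 0xF4 = 11110100 → 4-byte char (#2). Advance 4.
Byte at offset 8: 0x64 = 01100100 → 1-byte char (#3). Advance 1.
Byte at offset 9: 0xF0 = 11110000 → 4-byte char (#4). Advance 4.
Byte at offset 13: 0xDF = 11011111 → 2-byte char (#5). Advance 2.
Byte at offset 15: 0xD5 = 11010101 → 2-byte char (#6). Advance 2.
Byte at offset 17: 0xF0 = 11110000 → 4-byte char (#7). Advance 4.
Byte at offset 21: 0xE3 = 11100011 → 3-byte char (#8). Advance 3.
Byte at offset 24: 0xE0 = 11100000 → 3-byte char (#9). Advance 3.
Reached end at offset 27 after 9 code points.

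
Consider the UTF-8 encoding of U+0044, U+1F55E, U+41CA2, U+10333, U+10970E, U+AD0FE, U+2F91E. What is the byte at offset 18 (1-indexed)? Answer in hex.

1-indexed offset 18 is 0-indexed offset 17.
U+0044 → 1-byte form 44 at offsets 0–0.
U+1F55E → 4-byte form F0 9F 95 9E at offsets 1–4.
U+41CA2 → 4-byte form F1 81 B2 A2 at offsets 5–8.
U+10333 → 4-byte form F0 90 8C B3 at offsets 9–12.
U+10970E → 4-byte form F4 89 9C 8E at offsets 13–16.
U+AD0FE → 4-byte form F2 AD 83 BE at offsets 17–20.
Offset 17 falls in char 6's range; it's byte 1 of F2 AD 83 BE = 0xF2.

0xF2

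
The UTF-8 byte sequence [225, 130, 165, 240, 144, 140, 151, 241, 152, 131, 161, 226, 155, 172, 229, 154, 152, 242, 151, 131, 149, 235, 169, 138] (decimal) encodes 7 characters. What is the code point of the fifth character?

U+5698

Offset 0: leading byte 0xE1 = 11100001 → 3-byte char #1 = E1 82 A5.
Offset 3: leading byte 0xF0 = 11110000 → 4-byte char #2 = F0 90 8C 97.
Offset 7: leading byte 0xF1 = 11110001 → 4-byte char #3 = F1 98 83 A1.
Offset 11: leading byte 0xE2 = 11100010 → 3-byte char #4 = E2 9B AC.
Offset 14: leading byte 0xE5 = 11100101 → 3-byte char #5 = E5 9A 98.
Leading byte 0xE5 = 11100101 matches 1110xxxx → 3-byte sequence.
Byte 1: 0xE5 = 11100101, payload 0101 (4 bits).
Byte 2: 0x9A = 10011010 (10xxxxxx ✓), payload 011010.
Byte 3: 0x98 = 10011000 (10xxxxxx ✓), payload 011000.
Concatenate: 0101011010011000 = 0x5698 (16 bits → U+5698).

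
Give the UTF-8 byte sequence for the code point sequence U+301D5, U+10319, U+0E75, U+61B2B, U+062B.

F0 B0 87 95 F0 90 8C 99 E0 B9 B5 F1 A1 AC AB D8 AB

U+301D5: 4-byte form → F0 B0 87 95.
U+10319: 4-byte form → F0 90 8C 99.
U+0E75: 3-byte form → E0 B9 B5.
U+61B2B: 4-byte form → F1 A1 AC AB.
U+062B: 2-byte form → D8 AB.
Concatenated (17 bytes): F0 B0 87 95 F0 90 8C 99 E0 B9 B5 F1 A1 AC AB D8 AB.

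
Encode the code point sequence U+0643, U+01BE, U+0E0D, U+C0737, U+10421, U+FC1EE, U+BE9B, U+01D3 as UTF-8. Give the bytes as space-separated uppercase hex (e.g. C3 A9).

U+0643: 2-byte form → D9 83.
U+01BE: 2-byte form → C6 BE.
U+0E0D: 3-byte form → E0 B8 8D.
U+C0737: 4-byte form → F3 80 9C B7.
U+10421: 4-byte form → F0 90 90 A1.
U+FC1EE: 4-byte form → F3 BC 87 AE.
U+BE9B: 3-byte form → EB BA 9B.
U+01D3: 2-byte form → C7 93.
Concatenated (24 bytes): D9 83 C6 BE E0 B8 8D F3 80 9C B7 F0 90 90 A1 F3 BC 87 AE EB BA 9B C7 93.

D9 83 C6 BE E0 B8 8D F3 80 9C B7 F0 90 90 A1 F3 BC 87 AE EB BA 9B C7 93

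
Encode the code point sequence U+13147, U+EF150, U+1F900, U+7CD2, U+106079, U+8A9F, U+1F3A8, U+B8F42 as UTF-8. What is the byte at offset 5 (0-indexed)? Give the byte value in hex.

U+13147 → 4-byte form F0 93 85 87 at offsets 0–3.
U+EF150 → 4-byte form F3 AF 85 90 at offsets 4–7.
Offset 5 falls in char 2's range; it's byte 2 of F3 AF 85 90 = 0xAF.

0xAF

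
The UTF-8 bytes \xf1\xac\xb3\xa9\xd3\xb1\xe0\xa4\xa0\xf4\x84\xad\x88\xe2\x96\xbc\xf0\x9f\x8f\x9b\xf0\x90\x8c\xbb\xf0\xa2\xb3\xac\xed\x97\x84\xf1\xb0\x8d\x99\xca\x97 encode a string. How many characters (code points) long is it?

Byte at offset 0: 0xF1 = 11110001 → 4-byte char (#1). Advance 4.
Byte at offset 4: 0xD3 = 11010011 → 2-byte char (#2). Advance 2.
Byte at offset 6: 0xE0 = 11100000 → 3-byte char (#3). Advance 3.
Byte at offset 9: 0xF4 = 11110100 → 4-byte char (#4). Advance 4.
Byte at offset 13: 0xE2 = 11100010 → 3-byte char (#5). Advance 3.
Byte at offset 16: 0xF0 = 11110000 → 4-byte char (#6). Advance 4.
Byte at offset 20: 0xF0 = 11110000 → 4-byte char (#7). Advance 4.
Byte at offset 24: 0xF0 = 11110000 → 4-byte char (#8). Advance 4.
Byte at offset 28: 0xED = 11101101 → 3-byte char (#9). Advance 3.
Byte at offset 31: 0xF1 = 11110001 → 4-byte char (#10). Advance 4.
Byte at offset 35: 0xCA = 11001010 → 2-byte char (#11). Advance 2.
Reached end at offset 37 after 11 code points.

11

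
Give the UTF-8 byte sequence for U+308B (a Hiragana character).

E3 82 8B

U+308B = 0x308B = 12427 decimal. In range U+0800–U+FFFF → 3-byte form: 1110xxxx 10xxxxxx 10xxxxxx.
Binary (16 bits): 0011000010001011.
Split 4+6+6: 0011 | 000010 | 001011.
Byte 1: 11100011 = 0xE3.
Byte 2: 10000010 = 0x82.
Byte 3: 10001011 = 0x8B.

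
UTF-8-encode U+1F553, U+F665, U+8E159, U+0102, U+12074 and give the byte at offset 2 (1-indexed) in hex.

0x9F

1-indexed offset 2 is 0-indexed offset 1.
U+1F553 → 4-byte form F0 9F 95 93 at offsets 0–3.
Offset 1 falls in char 1's range; it's byte 2 of F0 9F 95 93 = 0x9F.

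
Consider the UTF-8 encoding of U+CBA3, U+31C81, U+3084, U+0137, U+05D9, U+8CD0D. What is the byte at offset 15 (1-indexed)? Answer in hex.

0xF2

1-indexed offset 15 is 0-indexed offset 14.
U+CBA3 → 3-byte form EC AE A3 at offsets 0–2.
U+31C81 → 4-byte form F0 B1 B2 81 at offsets 3–6.
U+3084 → 3-byte form E3 82 84 at offsets 7–9.
U+0137 → 2-byte form C4 B7 at offsets 10–11.
U+05D9 → 2-byte form D7 99 at offsets 12–13.
U+8CD0D → 4-byte form F2 8C B4 8D at offsets 14–17.
Offset 14 falls in char 6's range; it's byte 1 of F2 8C B4 8D = 0xF2.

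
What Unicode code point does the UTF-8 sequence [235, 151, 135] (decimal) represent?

U+B5C7

Leading byte 0xEB = 11101011 matches 1110xxxx → 3-byte sequence.
Byte 1: 0xEB = 11101011, payload 1011 (4 bits).
Byte 2: 0x97 = 10010111 (10xxxxxx ✓), payload 010111.
Byte 3: 0x87 = 10000111 (10xxxxxx ✓), payload 000111.
Concatenate: 1011010111000111 = 0xB5C7 (16 bits → U+B5C7).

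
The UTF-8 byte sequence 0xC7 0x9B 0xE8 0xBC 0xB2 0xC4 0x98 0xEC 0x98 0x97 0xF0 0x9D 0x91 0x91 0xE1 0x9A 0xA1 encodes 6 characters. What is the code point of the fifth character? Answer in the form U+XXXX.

U+1D451

Offset 0: leading byte 0xC7 = 11000111 → 2-byte char #1 = C7 9B.
Offset 2: leading byte 0xE8 = 11101000 → 3-byte char #2 = E8 BC B2.
Offset 5: leading byte 0xC4 = 11000100 → 2-byte char #3 = C4 98.
Offset 7: leading byte 0xEC = 11101100 → 3-byte char #4 = EC 98 97.
Offset 10: leading byte 0xF0 = 11110000 → 4-byte char #5 = F0 9D 91 91.
Leading byte 0xF0 = 11110000 matches 11110xxx → 4-byte sequence.
Byte 1: 0xF0 = 11110000, payload 000 (3 bits).
Byte 2: 0x9D = 10011101 (10xxxxxx ✓), payload 011101.
Byte 3: 0x91 = 10010001 (10xxxxxx ✓), payload 010001.
Byte 4: 0x91 = 10010001 (10xxxxxx ✓), payload 010001.
Concatenate: 000011101010001010001 = 0x1D451 (21 bits → U+1D451).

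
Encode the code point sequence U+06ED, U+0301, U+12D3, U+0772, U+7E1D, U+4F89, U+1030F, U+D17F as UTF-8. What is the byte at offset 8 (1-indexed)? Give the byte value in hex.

0xDD

1-indexed offset 8 is 0-indexed offset 7.
U+06ED → 2-byte form DB AD at offsets 0–1.
U+0301 → 2-byte form CC 81 at offsets 2–3.
U+12D3 → 3-byte form E1 8B 93 at offsets 4–6.
U+0772 → 2-byte form DD B2 at offsets 7–8.
Offset 7 falls in char 4's range; it's byte 1 of DD B2 = 0xDD.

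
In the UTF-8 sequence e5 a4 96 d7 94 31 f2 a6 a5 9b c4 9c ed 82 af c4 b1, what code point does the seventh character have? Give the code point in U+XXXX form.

Offset 0: leading byte 0xE5 = 11100101 → 3-byte char #1 = E5 A4 96.
Offset 3: leading byte 0xD7 = 11010111 → 2-byte char #2 = D7 94.
Offset 5: leading byte 0x31 = 00110001 → 1-byte char #3 = 31.
Offset 6: leading byte 0xF2 = 11110010 → 4-byte char #4 = F2 A6 A5 9B.
Offset 10: leading byte 0xC4 = 11000100 → 2-byte char #5 = C4 9C.
Offset 12: leading byte 0xED = 11101101 → 3-byte char #6 = ED 82 AF.
Offset 15: leading byte 0xC4 = 11000100 → 2-byte char #7 = C4 B1.
Leading byte 0xC4 = 11000100 matches 110xxxxx → 2-byte sequence.
Byte 1: 0xC4 = 11000100, payload 00100 (5 bits).
Byte 2: 0xB1 = 10110001 (10xxxxxx ✓), payload 110001.
Concatenate: 00100110001 = 0x131 (11 bits → U+0131).

U+0131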